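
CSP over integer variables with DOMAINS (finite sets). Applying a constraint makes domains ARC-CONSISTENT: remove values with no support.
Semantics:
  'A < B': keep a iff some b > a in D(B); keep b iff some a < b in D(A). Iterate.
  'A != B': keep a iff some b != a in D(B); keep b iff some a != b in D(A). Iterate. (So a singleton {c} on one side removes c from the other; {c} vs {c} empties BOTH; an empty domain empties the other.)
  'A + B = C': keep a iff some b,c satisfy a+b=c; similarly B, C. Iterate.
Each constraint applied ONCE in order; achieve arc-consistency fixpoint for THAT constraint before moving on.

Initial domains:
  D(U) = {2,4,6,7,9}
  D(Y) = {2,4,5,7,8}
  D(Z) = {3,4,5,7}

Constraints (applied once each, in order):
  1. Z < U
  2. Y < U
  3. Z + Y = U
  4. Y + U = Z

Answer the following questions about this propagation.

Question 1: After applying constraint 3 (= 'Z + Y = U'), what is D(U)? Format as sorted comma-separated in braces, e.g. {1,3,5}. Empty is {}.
Answer: {6,7,9}

Derivation:
Constraint 1 (Z < U) on D(Z)={3,4,5,7} D(U)={2,4,6,7,9}: U {2,4,6,7,9}->{4,6,7,9}
Constraint 2 (Y < U) on D(Y)={2,4,5,7,8} D(U)={4,6,7,9}: no change
Constraint 3 (Z + Y = U) on D(Z)={3,4,5,7} D(Y)={2,4,5,7,8} D(U)={4,6,7,9}: Y {2,4,5,7,8}->{2,4,5}; U {4,6,7,9}->{6,7,9}
So after constraint 3: D(U) = {6,7,9}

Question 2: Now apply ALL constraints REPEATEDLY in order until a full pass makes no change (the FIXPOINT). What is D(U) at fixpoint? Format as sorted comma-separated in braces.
Answer: {}

Derivation:
pass 0 (initial): D(U)={2,4,6,7,9}
pass 1: U {2,4,6,7,9}->{}; Y {2,4,5,7,8}->{}; Z {3,4,5,7}->{}
pass 2: no change
Fixpoint after 2 passes: D(U) = {}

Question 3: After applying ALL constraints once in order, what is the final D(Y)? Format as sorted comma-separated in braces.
Constraint 1 (Z < U) on D(Z)={3,4,5,7} D(U)={2,4,6,7,9}: U {2,4,6,7,9}->{4,6,7,9}
Constraint 2 (Y < U) on D(Y)={2,4,5,7,8} D(U)={4,6,7,9}: no change
Constraint 3 (Z + Y = U) on D(Z)={3,4,5,7} D(Y)={2,4,5,7,8} D(U)={4,6,7,9}: Y {2,4,5,7,8}->{2,4,5}; U {4,6,7,9}->{6,7,9}
Constraint 4 (Y + U = Z) on D(Y)={2,4,5} D(U)={6,7,9} D(Z)={3,4,5,7}: Y {2,4,5}->{}; U {6,7,9}->{}; Z {3,4,5,7}->{}
So after all 4 constraints: D(Y) = {}

Answer: {}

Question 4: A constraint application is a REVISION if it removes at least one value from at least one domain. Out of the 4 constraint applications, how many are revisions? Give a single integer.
Constraint 1 (Z < U) on D(Z)={3,4,5,7} D(U)={2,4,6,7,9}: U {2,4,6,7,9}->{4,6,7,9} => REVISION
Constraint 2 (Y < U) on D(Y)={2,4,5,7,8} D(U)={4,6,7,9}: no change => not a revision
Constraint 3 (Z + Y = U) on D(Z)={3,4,5,7} D(Y)={2,4,5,7,8} D(U)={4,6,7,9}: Y {2,4,5,7,8}->{2,4,5}; U {4,6,7,9}->{6,7,9} => REVISION
Constraint 4 (Y + U = Z) on D(Y)={2,4,5} D(U)={6,7,9} D(Z)={3,4,5,7}: Y {2,4,5}->{}; U {6,7,9}->{}; Z {3,4,5,7}->{} => REVISION
Total revisions = 3

Answer: 3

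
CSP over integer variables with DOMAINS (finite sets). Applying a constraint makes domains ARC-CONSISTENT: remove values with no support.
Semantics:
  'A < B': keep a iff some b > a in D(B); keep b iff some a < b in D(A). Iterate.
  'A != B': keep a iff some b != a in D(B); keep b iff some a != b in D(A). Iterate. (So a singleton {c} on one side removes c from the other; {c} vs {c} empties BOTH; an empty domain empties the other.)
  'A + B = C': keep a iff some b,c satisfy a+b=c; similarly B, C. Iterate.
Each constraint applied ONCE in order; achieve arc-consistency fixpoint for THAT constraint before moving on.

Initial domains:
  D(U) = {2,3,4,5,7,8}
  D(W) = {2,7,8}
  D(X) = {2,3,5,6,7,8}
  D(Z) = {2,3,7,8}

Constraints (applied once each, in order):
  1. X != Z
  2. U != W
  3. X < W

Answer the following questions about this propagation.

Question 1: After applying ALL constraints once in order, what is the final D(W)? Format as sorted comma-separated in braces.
Answer: {7,8}

Derivation:
Constraint 1 (X != Z) on D(X)={2,3,5,6,7,8} D(Z)={2,3,7,8}: no change
Constraint 2 (U != W) on D(U)={2,3,4,5,7,8} D(W)={2,7,8}: no change
Constraint 3 (X < W) on D(X)={2,3,5,6,7,8} D(W)={2,7,8}: X {2,3,5,6,7,8}->{2,3,5,6,7}; W {2,7,8}->{7,8}
So after all 3 constraints: D(W) = {7,8}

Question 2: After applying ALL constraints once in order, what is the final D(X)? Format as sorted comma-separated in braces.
Constraint 1 (X != Z) on D(X)={2,3,5,6,7,8} D(Z)={2,3,7,8}: no change
Constraint 2 (U != W) on D(U)={2,3,4,5,7,8} D(W)={2,7,8}: no change
Constraint 3 (X < W) on D(X)={2,3,5,6,7,8} D(W)={2,7,8}: X {2,3,5,6,7,8}->{2,3,5,6,7}; W {2,7,8}->{7,8}
So after all 3 constraints: D(X) = {2,3,5,6,7}

Answer: {2,3,5,6,7}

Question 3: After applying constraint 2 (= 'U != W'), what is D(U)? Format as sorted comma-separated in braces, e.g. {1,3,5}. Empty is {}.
Answer: {2,3,4,5,7,8}

Derivation:
Constraint 1 (X != Z) on D(X)={2,3,5,6,7,8} D(Z)={2,3,7,8}: no change
Constraint 2 (U != W) on D(U)={2,3,4,5,7,8} D(W)={2,7,8}: no change
So after constraint 2: D(U) = {2,3,4,5,7,8}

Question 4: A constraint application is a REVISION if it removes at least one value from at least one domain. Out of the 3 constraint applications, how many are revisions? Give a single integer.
Answer: 1

Derivation:
Constraint 1 (X != Z) on D(X)={2,3,5,6,7,8} D(Z)={2,3,7,8}: no change => not a revision
Constraint 2 (U != W) on D(U)={2,3,4,5,7,8} D(W)={2,7,8}: no change => not a revision
Constraint 3 (X < W) on D(X)={2,3,5,6,7,8} D(W)={2,7,8}: X {2,3,5,6,7,8}->{2,3,5,6,7}; W {2,7,8}->{7,8} => REVISION
Total revisions = 1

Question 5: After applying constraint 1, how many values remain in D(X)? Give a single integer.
Answer: 6

Derivation:
Constraint 1 (X != Z) on D(X)={2,3,5,6,7,8} D(Z)={2,3,7,8}: no change
So after constraint 1: D(X)={2,3,5,6,7,8}, size = 6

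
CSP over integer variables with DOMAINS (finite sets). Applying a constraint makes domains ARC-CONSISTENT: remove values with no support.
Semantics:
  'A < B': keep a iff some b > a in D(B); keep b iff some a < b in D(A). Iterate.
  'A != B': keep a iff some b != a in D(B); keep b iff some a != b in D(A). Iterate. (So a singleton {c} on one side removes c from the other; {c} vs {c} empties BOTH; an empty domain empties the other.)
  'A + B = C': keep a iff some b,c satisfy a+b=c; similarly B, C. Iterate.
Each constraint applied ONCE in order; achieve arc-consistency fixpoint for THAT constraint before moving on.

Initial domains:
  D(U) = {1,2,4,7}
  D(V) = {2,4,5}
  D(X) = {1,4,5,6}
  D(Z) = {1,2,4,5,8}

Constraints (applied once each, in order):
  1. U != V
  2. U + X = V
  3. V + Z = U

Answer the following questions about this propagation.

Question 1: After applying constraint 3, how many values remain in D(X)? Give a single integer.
Answer: 2

Derivation:
Constraint 1 (U != V) on D(U)={1,2,4,7} D(V)={2,4,5}: no change
Constraint 2 (U + X = V) on D(U)={1,2,4,7} D(X)={1,4,5,6} D(V)={2,4,5}: U {1,2,4,7}->{1,4}; X {1,4,5,6}->{1,4}; V {2,4,5}->{2,5}
Constraint 3 (V + Z = U) on D(V)={2,5} D(Z)={1,2,4,5,8} D(U)={1,4}: V {2,5}->{2}; Z {1,2,4,5,8}->{2}; U {1,4}->{4}
So after constraint 3: D(X)={1,4}, size = 2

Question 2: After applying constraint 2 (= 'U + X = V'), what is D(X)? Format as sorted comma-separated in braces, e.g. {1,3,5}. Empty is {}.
Constraint 1 (U != V) on D(U)={1,2,4,7} D(V)={2,4,5}: no change
Constraint 2 (U + X = V) on D(U)={1,2,4,7} D(X)={1,4,5,6} D(V)={2,4,5}: U {1,2,4,7}->{1,4}; X {1,4,5,6}->{1,4}; V {2,4,5}->{2,5}
So after constraint 2: D(X) = {1,4}

Answer: {1,4}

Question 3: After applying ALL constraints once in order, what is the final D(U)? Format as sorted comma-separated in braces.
Constraint 1 (U != V) on D(U)={1,2,4,7} D(V)={2,4,5}: no change
Constraint 2 (U + X = V) on D(U)={1,2,4,7} D(X)={1,4,5,6} D(V)={2,4,5}: U {1,2,4,7}->{1,4}; X {1,4,5,6}->{1,4}; V {2,4,5}->{2,5}
Constraint 3 (V + Z = U) on D(V)={2,5} D(Z)={1,2,4,5,8} D(U)={1,4}: V {2,5}->{2}; Z {1,2,4,5,8}->{2}; U {1,4}->{4}
So after all 3 constraints: D(U) = {4}

Answer: {4}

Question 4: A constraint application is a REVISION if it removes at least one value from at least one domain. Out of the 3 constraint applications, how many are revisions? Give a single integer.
Answer: 2

Derivation:
Constraint 1 (U != V) on D(U)={1,2,4,7} D(V)={2,4,5}: no change => not a revision
Constraint 2 (U + X = V) on D(U)={1,2,4,7} D(X)={1,4,5,6} D(V)={2,4,5}: U {1,2,4,7}->{1,4}; X {1,4,5,6}->{1,4}; V {2,4,5}->{2,5} => REVISION
Constraint 3 (V + Z = U) on D(V)={2,5} D(Z)={1,2,4,5,8} D(U)={1,4}: V {2,5}->{2}; Z {1,2,4,5,8}->{2}; U {1,4}->{4} => REVISION
Total revisions = 2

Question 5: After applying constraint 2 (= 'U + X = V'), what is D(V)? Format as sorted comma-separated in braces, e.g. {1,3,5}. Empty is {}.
Answer: {2,5}

Derivation:
Constraint 1 (U != V) on D(U)={1,2,4,7} D(V)={2,4,5}: no change
Constraint 2 (U + X = V) on D(U)={1,2,4,7} D(X)={1,4,5,6} D(V)={2,4,5}: U {1,2,4,7}->{1,4}; X {1,4,5,6}->{1,4}; V {2,4,5}->{2,5}
So after constraint 2: D(V) = {2,5}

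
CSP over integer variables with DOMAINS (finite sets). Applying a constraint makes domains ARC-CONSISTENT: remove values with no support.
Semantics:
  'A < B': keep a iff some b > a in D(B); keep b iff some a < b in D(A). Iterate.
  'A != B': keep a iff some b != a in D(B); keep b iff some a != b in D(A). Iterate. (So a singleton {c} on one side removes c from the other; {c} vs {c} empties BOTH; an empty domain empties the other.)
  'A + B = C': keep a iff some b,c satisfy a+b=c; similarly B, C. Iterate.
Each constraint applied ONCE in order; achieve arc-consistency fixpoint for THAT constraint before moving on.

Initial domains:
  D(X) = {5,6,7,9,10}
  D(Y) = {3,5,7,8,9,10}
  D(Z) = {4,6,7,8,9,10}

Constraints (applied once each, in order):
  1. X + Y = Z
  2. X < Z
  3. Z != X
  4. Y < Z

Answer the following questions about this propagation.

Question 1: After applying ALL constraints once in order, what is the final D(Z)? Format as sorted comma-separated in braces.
Answer: {8,9,10}

Derivation:
Constraint 1 (X + Y = Z) on D(X)={5,6,7,9,10} D(Y)={3,5,7,8,9,10} D(Z)={4,6,7,8,9,10}: X {5,6,7,9,10}->{5,6,7}; Y {3,5,7,8,9,10}->{3,5}; Z {4,6,7,8,9,10}->{8,9,10}
Constraint 2 (X < Z) on D(X)={5,6,7} D(Z)={8,9,10}: no change
Constraint 3 (Z != X) on D(Z)={8,9,10} D(X)={5,6,7}: no change
Constraint 4 (Y < Z) on D(Y)={3,5} D(Z)={8,9,10}: no change
So after all 4 constraints: D(Z) = {8,9,10}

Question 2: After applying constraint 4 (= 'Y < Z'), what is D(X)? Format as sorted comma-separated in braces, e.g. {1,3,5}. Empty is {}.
Answer: {5,6,7}

Derivation:
Constraint 1 (X + Y = Z) on D(X)={5,6,7,9,10} D(Y)={3,5,7,8,9,10} D(Z)={4,6,7,8,9,10}: X {5,6,7,9,10}->{5,6,7}; Y {3,5,7,8,9,10}->{3,5}; Z {4,6,7,8,9,10}->{8,9,10}
Constraint 2 (X < Z) on D(X)={5,6,7} D(Z)={8,9,10}: no change
Constraint 3 (Z != X) on D(Z)={8,9,10} D(X)={5,6,7}: no change
Constraint 4 (Y < Z) on D(Y)={3,5} D(Z)={8,9,10}: no change
So after constraint 4: D(X) = {5,6,7}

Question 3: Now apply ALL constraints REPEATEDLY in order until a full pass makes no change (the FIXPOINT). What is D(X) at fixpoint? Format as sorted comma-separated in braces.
pass 0 (initial): D(X)={5,6,7,9,10}
pass 1: X {5,6,7,9,10}->{5,6,7}; Y {3,5,7,8,9,10}->{3,5}; Z {4,6,7,8,9,10}->{8,9,10}
pass 2: no change
Fixpoint after 2 passes: D(X) = {5,6,7}

Answer: {5,6,7}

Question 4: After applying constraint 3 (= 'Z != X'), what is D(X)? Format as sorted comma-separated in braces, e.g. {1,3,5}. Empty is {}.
Constraint 1 (X + Y = Z) on D(X)={5,6,7,9,10} D(Y)={3,5,7,8,9,10} D(Z)={4,6,7,8,9,10}: X {5,6,7,9,10}->{5,6,7}; Y {3,5,7,8,9,10}->{3,5}; Z {4,6,7,8,9,10}->{8,9,10}
Constraint 2 (X < Z) on D(X)={5,6,7} D(Z)={8,9,10}: no change
Constraint 3 (Z != X) on D(Z)={8,9,10} D(X)={5,6,7}: no change
So after constraint 3: D(X) = {5,6,7}

Answer: {5,6,7}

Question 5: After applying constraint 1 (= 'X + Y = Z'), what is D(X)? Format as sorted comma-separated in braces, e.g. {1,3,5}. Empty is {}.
Answer: {5,6,7}

Derivation:
Constraint 1 (X + Y = Z) on D(X)={5,6,7,9,10} D(Y)={3,5,7,8,9,10} D(Z)={4,6,7,8,9,10}: X {5,6,7,9,10}->{5,6,7}; Y {3,5,7,8,9,10}->{3,5}; Z {4,6,7,8,9,10}->{8,9,10}
So after constraint 1: D(X) = {5,6,7}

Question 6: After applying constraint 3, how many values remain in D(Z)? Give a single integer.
Answer: 3

Derivation:
Constraint 1 (X + Y = Z) on D(X)={5,6,7,9,10} D(Y)={3,5,7,8,9,10} D(Z)={4,6,7,8,9,10}: X {5,6,7,9,10}->{5,6,7}; Y {3,5,7,8,9,10}->{3,5}; Z {4,6,7,8,9,10}->{8,9,10}
Constraint 2 (X < Z) on D(X)={5,6,7} D(Z)={8,9,10}: no change
Constraint 3 (Z != X) on D(Z)={8,9,10} D(X)={5,6,7}: no change
So after constraint 3: D(Z)={8,9,10}, size = 3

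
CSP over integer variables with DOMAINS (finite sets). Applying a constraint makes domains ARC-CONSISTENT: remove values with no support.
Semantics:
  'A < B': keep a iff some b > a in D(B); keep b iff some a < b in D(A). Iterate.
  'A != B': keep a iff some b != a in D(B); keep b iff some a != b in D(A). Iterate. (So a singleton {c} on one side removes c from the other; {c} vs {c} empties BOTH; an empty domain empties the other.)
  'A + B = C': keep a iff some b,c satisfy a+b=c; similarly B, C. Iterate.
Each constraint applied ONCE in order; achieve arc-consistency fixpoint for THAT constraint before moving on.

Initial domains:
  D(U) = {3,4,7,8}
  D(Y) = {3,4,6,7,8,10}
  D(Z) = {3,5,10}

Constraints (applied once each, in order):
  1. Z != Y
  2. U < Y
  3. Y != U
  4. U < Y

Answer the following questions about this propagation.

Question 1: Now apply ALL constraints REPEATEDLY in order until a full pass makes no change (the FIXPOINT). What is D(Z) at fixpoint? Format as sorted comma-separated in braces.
pass 0 (initial): D(Z)={3,5,10}
pass 1: Y {3,4,6,7,8,10}->{4,6,7,8,10}
pass 2: no change
Fixpoint after 2 passes: D(Z) = {3,5,10}

Answer: {3,5,10}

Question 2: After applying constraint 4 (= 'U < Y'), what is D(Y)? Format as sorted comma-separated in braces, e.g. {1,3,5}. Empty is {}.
Answer: {4,6,7,8,10}

Derivation:
Constraint 1 (Z != Y) on D(Z)={3,5,10} D(Y)={3,4,6,7,8,10}: no change
Constraint 2 (U < Y) on D(U)={3,4,7,8} D(Y)={3,4,6,7,8,10}: Y {3,4,6,7,8,10}->{4,6,7,8,10}
Constraint 3 (Y != U) on D(Y)={4,6,7,8,10} D(U)={3,4,7,8}: no change
Constraint 4 (U < Y) on D(U)={3,4,7,8} D(Y)={4,6,7,8,10}: no change
So after constraint 4: D(Y) = {4,6,7,8,10}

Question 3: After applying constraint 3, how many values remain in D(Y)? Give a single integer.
Constraint 1 (Z != Y) on D(Z)={3,5,10} D(Y)={3,4,6,7,8,10}: no change
Constraint 2 (U < Y) on D(U)={3,4,7,8} D(Y)={3,4,6,7,8,10}: Y {3,4,6,7,8,10}->{4,6,7,8,10}
Constraint 3 (Y != U) on D(Y)={4,6,7,8,10} D(U)={3,4,7,8}: no change
So after constraint 3: D(Y)={4,6,7,8,10}, size = 5

Answer: 5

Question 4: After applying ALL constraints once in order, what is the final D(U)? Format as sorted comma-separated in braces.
Constraint 1 (Z != Y) on D(Z)={3,5,10} D(Y)={3,4,6,7,8,10}: no change
Constraint 2 (U < Y) on D(U)={3,4,7,8} D(Y)={3,4,6,7,8,10}: Y {3,4,6,7,8,10}->{4,6,7,8,10}
Constraint 3 (Y != U) on D(Y)={4,6,7,8,10} D(U)={3,4,7,8}: no change
Constraint 4 (U < Y) on D(U)={3,4,7,8} D(Y)={4,6,7,8,10}: no change
So after all 4 constraints: D(U) = {3,4,7,8}

Answer: {3,4,7,8}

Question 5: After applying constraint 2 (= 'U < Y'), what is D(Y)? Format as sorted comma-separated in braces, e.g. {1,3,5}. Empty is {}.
Constraint 1 (Z != Y) on D(Z)={3,5,10} D(Y)={3,4,6,7,8,10}: no change
Constraint 2 (U < Y) on D(U)={3,4,7,8} D(Y)={3,4,6,7,8,10}: Y {3,4,6,7,8,10}->{4,6,7,8,10}
So after constraint 2: D(Y) = {4,6,7,8,10}

Answer: {4,6,7,8,10}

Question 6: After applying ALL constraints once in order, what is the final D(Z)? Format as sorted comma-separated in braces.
Answer: {3,5,10}

Derivation:
Constraint 1 (Z != Y) on D(Z)={3,5,10} D(Y)={3,4,6,7,8,10}: no change
Constraint 2 (U < Y) on D(U)={3,4,7,8} D(Y)={3,4,6,7,8,10}: Y {3,4,6,7,8,10}->{4,6,7,8,10}
Constraint 3 (Y != U) on D(Y)={4,6,7,8,10} D(U)={3,4,7,8}: no change
Constraint 4 (U < Y) on D(U)={3,4,7,8} D(Y)={4,6,7,8,10}: no change
So after all 4 constraints: D(Z) = {3,5,10}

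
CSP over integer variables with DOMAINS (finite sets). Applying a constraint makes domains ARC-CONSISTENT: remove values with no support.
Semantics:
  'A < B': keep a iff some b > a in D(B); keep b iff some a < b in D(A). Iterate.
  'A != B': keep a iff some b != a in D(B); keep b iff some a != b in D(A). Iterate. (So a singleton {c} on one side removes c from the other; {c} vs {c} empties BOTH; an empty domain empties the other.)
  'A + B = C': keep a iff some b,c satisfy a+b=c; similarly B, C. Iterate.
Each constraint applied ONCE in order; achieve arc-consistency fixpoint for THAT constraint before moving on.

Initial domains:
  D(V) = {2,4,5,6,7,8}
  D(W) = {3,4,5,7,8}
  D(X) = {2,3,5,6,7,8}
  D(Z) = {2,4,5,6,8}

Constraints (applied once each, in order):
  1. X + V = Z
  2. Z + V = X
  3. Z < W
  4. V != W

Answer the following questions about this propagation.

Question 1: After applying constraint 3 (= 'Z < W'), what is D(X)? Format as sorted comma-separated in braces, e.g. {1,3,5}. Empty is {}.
Answer: {6}

Derivation:
Constraint 1 (X + V = Z) on D(X)={2,3,5,6,7,8} D(V)={2,4,5,6,7,8} D(Z)={2,4,5,6,8}: X {2,3,5,6,7,8}->{2,3,6}; V {2,4,5,6,7,8}->{2,4,5,6}; Z {2,4,5,6,8}->{4,5,6,8}
Constraint 2 (Z + V = X) on D(Z)={4,5,6,8} D(V)={2,4,5,6} D(X)={2,3,6}: Z {4,5,6,8}->{4}; V {2,4,5,6}->{2}; X {2,3,6}->{6}
Constraint 3 (Z < W) on D(Z)={4} D(W)={3,4,5,7,8}: W {3,4,5,7,8}->{5,7,8}
So after constraint 3: D(X) = {6}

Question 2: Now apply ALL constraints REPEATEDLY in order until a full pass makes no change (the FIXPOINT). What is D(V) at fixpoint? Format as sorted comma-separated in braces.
pass 0 (initial): D(V)={2,4,5,6,7,8}
pass 1: V {2,4,5,6,7,8}->{2}; W {3,4,5,7,8}->{5,7,8}; X {2,3,5,6,7,8}->{6}; Z {2,4,5,6,8}->{4}
pass 2: V {2}->{}; W {5,7,8}->{}; X {6}->{}; Z {4}->{}
pass 3: no change
Fixpoint after 3 passes: D(V) = {}

Answer: {}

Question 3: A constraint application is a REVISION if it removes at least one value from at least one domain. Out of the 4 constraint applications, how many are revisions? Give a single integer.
Constraint 1 (X + V = Z) on D(X)={2,3,5,6,7,8} D(V)={2,4,5,6,7,8} D(Z)={2,4,5,6,8}: X {2,3,5,6,7,8}->{2,3,6}; V {2,4,5,6,7,8}->{2,4,5,6}; Z {2,4,5,6,8}->{4,5,6,8} => REVISION
Constraint 2 (Z + V = X) on D(Z)={4,5,6,8} D(V)={2,4,5,6} D(X)={2,3,6}: Z {4,5,6,8}->{4}; V {2,4,5,6}->{2}; X {2,3,6}->{6} => REVISION
Constraint 3 (Z < W) on D(Z)={4} D(W)={3,4,5,7,8}: W {3,4,5,7,8}->{5,7,8} => REVISION
Constraint 4 (V != W) on D(V)={2} D(W)={5,7,8}: no change => not a revision
Total revisions = 3

Answer: 3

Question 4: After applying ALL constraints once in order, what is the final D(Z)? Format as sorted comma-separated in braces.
Constraint 1 (X + V = Z) on D(X)={2,3,5,6,7,8} D(V)={2,4,5,6,7,8} D(Z)={2,4,5,6,8}: X {2,3,5,6,7,8}->{2,3,6}; V {2,4,5,6,7,8}->{2,4,5,6}; Z {2,4,5,6,8}->{4,5,6,8}
Constraint 2 (Z + V = X) on D(Z)={4,5,6,8} D(V)={2,4,5,6} D(X)={2,3,6}: Z {4,5,6,8}->{4}; V {2,4,5,6}->{2}; X {2,3,6}->{6}
Constraint 3 (Z < W) on D(Z)={4} D(W)={3,4,5,7,8}: W {3,4,5,7,8}->{5,7,8}
Constraint 4 (V != W) on D(V)={2} D(W)={5,7,8}: no change
So after all 4 constraints: D(Z) = {4}

Answer: {4}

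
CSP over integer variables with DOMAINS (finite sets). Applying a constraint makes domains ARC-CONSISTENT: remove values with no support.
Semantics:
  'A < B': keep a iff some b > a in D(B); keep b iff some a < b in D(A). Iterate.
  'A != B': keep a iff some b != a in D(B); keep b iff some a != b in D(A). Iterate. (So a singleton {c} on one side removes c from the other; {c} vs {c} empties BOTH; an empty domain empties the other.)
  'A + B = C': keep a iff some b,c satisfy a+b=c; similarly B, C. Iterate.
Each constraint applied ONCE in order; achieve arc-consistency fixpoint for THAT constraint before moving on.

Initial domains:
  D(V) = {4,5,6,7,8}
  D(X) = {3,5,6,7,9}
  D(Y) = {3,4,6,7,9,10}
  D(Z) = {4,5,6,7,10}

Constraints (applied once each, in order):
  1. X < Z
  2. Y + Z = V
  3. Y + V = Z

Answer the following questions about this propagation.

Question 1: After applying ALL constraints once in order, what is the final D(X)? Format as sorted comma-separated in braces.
Answer: {3,5,6,7,9}

Derivation:
Constraint 1 (X < Z) on D(X)={3,5,6,7,9} D(Z)={4,5,6,7,10}: no change
Constraint 2 (Y + Z = V) on D(Y)={3,4,6,7,9,10} D(Z)={4,5,6,7,10} D(V)={4,5,6,7,8}: Y {3,4,6,7,9,10}->{3,4}; Z {4,5,6,7,10}->{4,5}; V {4,5,6,7,8}->{7,8}
Constraint 3 (Y + V = Z) on D(Y)={3,4} D(V)={7,8} D(Z)={4,5}: Y {3,4}->{}; V {7,8}->{}; Z {4,5}->{}
So after all 3 constraints: D(X) = {3,5,6,7,9}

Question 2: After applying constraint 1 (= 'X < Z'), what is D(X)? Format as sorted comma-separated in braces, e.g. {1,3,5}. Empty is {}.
Answer: {3,5,6,7,9}

Derivation:
Constraint 1 (X < Z) on D(X)={3,5,6,7,9} D(Z)={4,5,6,7,10}: no change
So after constraint 1: D(X) = {3,5,6,7,9}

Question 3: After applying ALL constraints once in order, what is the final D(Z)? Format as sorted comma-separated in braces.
Constraint 1 (X < Z) on D(X)={3,5,6,7,9} D(Z)={4,5,6,7,10}: no change
Constraint 2 (Y + Z = V) on D(Y)={3,4,6,7,9,10} D(Z)={4,5,6,7,10} D(V)={4,5,6,7,8}: Y {3,4,6,7,9,10}->{3,4}; Z {4,5,6,7,10}->{4,5}; V {4,5,6,7,8}->{7,8}
Constraint 3 (Y + V = Z) on D(Y)={3,4} D(V)={7,8} D(Z)={4,5}: Y {3,4}->{}; V {7,8}->{}; Z {4,5}->{}
So after all 3 constraints: D(Z) = {}

Answer: {}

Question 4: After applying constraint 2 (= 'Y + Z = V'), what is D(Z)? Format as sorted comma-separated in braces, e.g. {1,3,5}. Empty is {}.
Constraint 1 (X < Z) on D(X)={3,5,6,7,9} D(Z)={4,5,6,7,10}: no change
Constraint 2 (Y + Z = V) on D(Y)={3,4,6,7,9,10} D(Z)={4,5,6,7,10} D(V)={4,5,6,7,8}: Y {3,4,6,7,9,10}->{3,4}; Z {4,5,6,7,10}->{4,5}; V {4,5,6,7,8}->{7,8}
So after constraint 2: D(Z) = {4,5}

Answer: {4,5}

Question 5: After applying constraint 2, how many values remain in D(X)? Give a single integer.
Answer: 5

Derivation:
Constraint 1 (X < Z) on D(X)={3,5,6,7,9} D(Z)={4,5,6,7,10}: no change
Constraint 2 (Y + Z = V) on D(Y)={3,4,6,7,9,10} D(Z)={4,5,6,7,10} D(V)={4,5,6,7,8}: Y {3,4,6,7,9,10}->{3,4}; Z {4,5,6,7,10}->{4,5}; V {4,5,6,7,8}->{7,8}
So after constraint 2: D(X)={3,5,6,7,9}, size = 5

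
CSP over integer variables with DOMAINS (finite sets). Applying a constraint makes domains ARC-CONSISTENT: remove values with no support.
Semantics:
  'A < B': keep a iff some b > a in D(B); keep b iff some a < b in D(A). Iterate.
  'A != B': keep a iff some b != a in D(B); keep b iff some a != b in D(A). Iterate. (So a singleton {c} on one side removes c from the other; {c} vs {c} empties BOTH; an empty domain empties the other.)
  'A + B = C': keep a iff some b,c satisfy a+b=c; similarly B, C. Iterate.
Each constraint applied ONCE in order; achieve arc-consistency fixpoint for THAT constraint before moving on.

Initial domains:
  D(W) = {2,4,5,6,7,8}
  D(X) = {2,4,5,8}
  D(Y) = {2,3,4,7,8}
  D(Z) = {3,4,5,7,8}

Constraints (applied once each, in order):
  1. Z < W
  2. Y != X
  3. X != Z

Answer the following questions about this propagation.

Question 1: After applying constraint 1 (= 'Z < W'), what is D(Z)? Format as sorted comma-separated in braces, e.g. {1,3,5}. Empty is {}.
Answer: {3,4,5,7}

Derivation:
Constraint 1 (Z < W) on D(Z)={3,4,5,7,8} D(W)={2,4,5,6,7,8}: Z {3,4,5,7,8}->{3,4,5,7}; W {2,4,5,6,7,8}->{4,5,6,7,8}
So after constraint 1: D(Z) = {3,4,5,7}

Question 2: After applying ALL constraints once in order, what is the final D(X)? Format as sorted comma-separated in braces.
Constraint 1 (Z < W) on D(Z)={3,4,5,7,8} D(W)={2,4,5,6,7,8}: Z {3,4,5,7,8}->{3,4,5,7}; W {2,4,5,6,7,8}->{4,5,6,7,8}
Constraint 2 (Y != X) on D(Y)={2,3,4,7,8} D(X)={2,4,5,8}: no change
Constraint 3 (X != Z) on D(X)={2,4,5,8} D(Z)={3,4,5,7}: no change
So after all 3 constraints: D(X) = {2,4,5,8}

Answer: {2,4,5,8}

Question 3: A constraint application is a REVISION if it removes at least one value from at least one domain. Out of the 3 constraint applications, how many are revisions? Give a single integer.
Answer: 1

Derivation:
Constraint 1 (Z < W) on D(Z)={3,4,5,7,8} D(W)={2,4,5,6,7,8}: Z {3,4,5,7,8}->{3,4,5,7}; W {2,4,5,6,7,8}->{4,5,6,7,8} => REVISION
Constraint 2 (Y != X) on D(Y)={2,3,4,7,8} D(X)={2,4,5,8}: no change => not a revision
Constraint 3 (X != Z) on D(X)={2,4,5,8} D(Z)={3,4,5,7}: no change => not a revision
Total revisions = 1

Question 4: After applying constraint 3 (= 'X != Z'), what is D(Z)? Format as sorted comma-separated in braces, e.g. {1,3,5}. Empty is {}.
Constraint 1 (Z < W) on D(Z)={3,4,5,7,8} D(W)={2,4,5,6,7,8}: Z {3,4,5,7,8}->{3,4,5,7}; W {2,4,5,6,7,8}->{4,5,6,7,8}
Constraint 2 (Y != X) on D(Y)={2,3,4,7,8} D(X)={2,4,5,8}: no change
Constraint 3 (X != Z) on D(X)={2,4,5,8} D(Z)={3,4,5,7}: no change
So after constraint 3: D(Z) = {3,4,5,7}

Answer: {3,4,5,7}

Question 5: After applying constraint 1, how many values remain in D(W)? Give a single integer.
Constraint 1 (Z < W) on D(Z)={3,4,5,7,8} D(W)={2,4,5,6,7,8}: Z {3,4,5,7,8}->{3,4,5,7}; W {2,4,5,6,7,8}->{4,5,6,7,8}
So after constraint 1: D(W)={4,5,6,7,8}, size = 5

Answer: 5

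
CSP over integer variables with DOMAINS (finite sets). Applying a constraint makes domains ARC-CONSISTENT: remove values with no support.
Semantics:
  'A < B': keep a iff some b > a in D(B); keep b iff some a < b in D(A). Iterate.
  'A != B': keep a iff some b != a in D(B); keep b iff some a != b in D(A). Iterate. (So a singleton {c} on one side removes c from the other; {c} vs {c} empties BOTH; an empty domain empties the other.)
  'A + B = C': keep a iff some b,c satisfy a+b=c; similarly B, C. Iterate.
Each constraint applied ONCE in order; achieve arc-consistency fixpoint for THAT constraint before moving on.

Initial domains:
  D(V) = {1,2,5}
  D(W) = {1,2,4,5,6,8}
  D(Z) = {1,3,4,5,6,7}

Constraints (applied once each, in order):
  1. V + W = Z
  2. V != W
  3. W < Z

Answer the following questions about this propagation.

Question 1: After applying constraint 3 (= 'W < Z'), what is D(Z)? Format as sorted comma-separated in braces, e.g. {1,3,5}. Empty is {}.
Answer: {3,4,5,6,7}

Derivation:
Constraint 1 (V + W = Z) on D(V)={1,2,5} D(W)={1,2,4,5,6,8} D(Z)={1,3,4,5,6,7}: W {1,2,4,5,6,8}->{1,2,4,5,6}; Z {1,3,4,5,6,7}->{3,4,5,6,7}
Constraint 2 (V != W) on D(V)={1,2,5} D(W)={1,2,4,5,6}: no change
Constraint 3 (W < Z) on D(W)={1,2,4,5,6} D(Z)={3,4,5,6,7}: no change
So after constraint 3: D(Z) = {3,4,5,6,7}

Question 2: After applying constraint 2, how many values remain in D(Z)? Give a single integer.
Constraint 1 (V + W = Z) on D(V)={1,2,5} D(W)={1,2,4,5,6,8} D(Z)={1,3,4,5,6,7}: W {1,2,4,5,6,8}->{1,2,4,5,6}; Z {1,3,4,5,6,7}->{3,4,5,6,7}
Constraint 2 (V != W) on D(V)={1,2,5} D(W)={1,2,4,5,6}: no change
So after constraint 2: D(Z)={3,4,5,6,7}, size = 5

Answer: 5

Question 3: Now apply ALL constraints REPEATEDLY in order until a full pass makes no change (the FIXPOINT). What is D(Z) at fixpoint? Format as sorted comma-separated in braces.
pass 0 (initial): D(Z)={1,3,4,5,6,7}
pass 1: W {1,2,4,5,6,8}->{1,2,4,5,6}; Z {1,3,4,5,6,7}->{3,4,5,6,7}
pass 2: no change
Fixpoint after 2 passes: D(Z) = {3,4,5,6,7}

Answer: {3,4,5,6,7}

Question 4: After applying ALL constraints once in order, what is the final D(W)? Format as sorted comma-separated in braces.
Constraint 1 (V + W = Z) on D(V)={1,2,5} D(W)={1,2,4,5,6,8} D(Z)={1,3,4,5,6,7}: W {1,2,4,5,6,8}->{1,2,4,5,6}; Z {1,3,4,5,6,7}->{3,4,5,6,7}
Constraint 2 (V != W) on D(V)={1,2,5} D(W)={1,2,4,5,6}: no change
Constraint 3 (W < Z) on D(W)={1,2,4,5,6} D(Z)={3,4,5,6,7}: no change
So after all 3 constraints: D(W) = {1,2,4,5,6}

Answer: {1,2,4,5,6}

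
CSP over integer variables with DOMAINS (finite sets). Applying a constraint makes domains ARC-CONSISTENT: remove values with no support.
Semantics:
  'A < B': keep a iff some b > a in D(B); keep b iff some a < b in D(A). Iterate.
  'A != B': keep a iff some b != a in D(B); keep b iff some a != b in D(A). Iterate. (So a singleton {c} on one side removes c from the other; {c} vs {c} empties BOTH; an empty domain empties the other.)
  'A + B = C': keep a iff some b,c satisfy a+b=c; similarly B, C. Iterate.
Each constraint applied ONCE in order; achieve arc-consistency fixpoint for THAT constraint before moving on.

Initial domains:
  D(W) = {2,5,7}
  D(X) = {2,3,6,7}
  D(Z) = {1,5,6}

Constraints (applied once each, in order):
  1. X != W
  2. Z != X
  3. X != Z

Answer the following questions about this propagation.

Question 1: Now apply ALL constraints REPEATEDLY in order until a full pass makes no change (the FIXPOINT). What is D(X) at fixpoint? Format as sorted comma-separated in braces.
Answer: {2,3,6,7}

Derivation:
pass 0 (initial): D(X)={2,3,6,7}
pass 1: no change
Fixpoint after 1 passes: D(X) = {2,3,6,7}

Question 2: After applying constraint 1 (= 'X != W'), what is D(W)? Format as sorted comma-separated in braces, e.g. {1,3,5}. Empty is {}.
Constraint 1 (X != W) on D(X)={2,3,6,7} D(W)={2,5,7}: no change
So after constraint 1: D(W) = {2,5,7}

Answer: {2,5,7}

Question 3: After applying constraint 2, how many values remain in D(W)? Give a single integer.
Constraint 1 (X != W) on D(X)={2,3,6,7} D(W)={2,5,7}: no change
Constraint 2 (Z != X) on D(Z)={1,5,6} D(X)={2,3,6,7}: no change
So after constraint 2: D(W)={2,5,7}, size = 3

Answer: 3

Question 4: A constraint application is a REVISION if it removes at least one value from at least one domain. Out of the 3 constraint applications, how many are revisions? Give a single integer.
Answer: 0

Derivation:
Constraint 1 (X != W) on D(X)={2,3,6,7} D(W)={2,5,7}: no change => not a revision
Constraint 2 (Z != X) on D(Z)={1,5,6} D(X)={2,3,6,7}: no change => not a revision
Constraint 3 (X != Z) on D(X)={2,3,6,7} D(Z)={1,5,6}: no change => not a revision
Total revisions = 0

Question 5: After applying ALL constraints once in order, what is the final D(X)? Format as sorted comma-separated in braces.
Answer: {2,3,6,7}

Derivation:
Constraint 1 (X != W) on D(X)={2,3,6,7} D(W)={2,5,7}: no change
Constraint 2 (Z != X) on D(Z)={1,5,6} D(X)={2,3,6,7}: no change
Constraint 3 (X != Z) on D(X)={2,3,6,7} D(Z)={1,5,6}: no change
So after all 3 constraints: D(X) = {2,3,6,7}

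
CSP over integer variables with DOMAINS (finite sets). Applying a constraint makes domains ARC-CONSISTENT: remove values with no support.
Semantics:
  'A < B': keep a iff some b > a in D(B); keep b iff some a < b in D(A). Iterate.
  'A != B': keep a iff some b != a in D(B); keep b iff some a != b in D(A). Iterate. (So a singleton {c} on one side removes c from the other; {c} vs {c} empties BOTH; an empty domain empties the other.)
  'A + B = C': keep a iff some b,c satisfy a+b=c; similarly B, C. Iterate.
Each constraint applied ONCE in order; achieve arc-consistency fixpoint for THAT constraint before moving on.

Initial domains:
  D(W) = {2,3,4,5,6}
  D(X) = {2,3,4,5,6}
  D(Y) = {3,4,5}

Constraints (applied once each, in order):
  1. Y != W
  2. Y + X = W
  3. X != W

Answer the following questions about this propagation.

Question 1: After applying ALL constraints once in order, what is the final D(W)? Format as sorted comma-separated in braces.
Answer: {5,6}

Derivation:
Constraint 1 (Y != W) on D(Y)={3,4,5} D(W)={2,3,4,5,6}: no change
Constraint 2 (Y + X = W) on D(Y)={3,4,5} D(X)={2,3,4,5,6} D(W)={2,3,4,5,6}: Y {3,4,5}->{3,4}; X {2,3,4,5,6}->{2,3}; W {2,3,4,5,6}->{5,6}
Constraint 3 (X != W) on D(X)={2,3} D(W)={5,6}: no change
So after all 3 constraints: D(W) = {5,6}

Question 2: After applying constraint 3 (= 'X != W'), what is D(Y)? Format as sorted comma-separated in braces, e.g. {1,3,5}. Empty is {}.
Answer: {3,4}

Derivation:
Constraint 1 (Y != W) on D(Y)={3,4,5} D(W)={2,3,4,5,6}: no change
Constraint 2 (Y + X = W) on D(Y)={3,4,5} D(X)={2,3,4,5,6} D(W)={2,3,4,5,6}: Y {3,4,5}->{3,4}; X {2,3,4,5,6}->{2,3}; W {2,3,4,5,6}->{5,6}
Constraint 3 (X != W) on D(X)={2,3} D(W)={5,6}: no change
So after constraint 3: D(Y) = {3,4}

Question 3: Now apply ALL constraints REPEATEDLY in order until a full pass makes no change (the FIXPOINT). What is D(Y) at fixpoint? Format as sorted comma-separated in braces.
pass 0 (initial): D(Y)={3,4,5}
pass 1: W {2,3,4,5,6}->{5,6}; X {2,3,4,5,6}->{2,3}; Y {3,4,5}->{3,4}
pass 2: no change
Fixpoint after 2 passes: D(Y) = {3,4}

Answer: {3,4}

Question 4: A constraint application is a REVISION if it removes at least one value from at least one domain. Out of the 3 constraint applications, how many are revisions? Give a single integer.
Answer: 1

Derivation:
Constraint 1 (Y != W) on D(Y)={3,4,5} D(W)={2,3,4,5,6}: no change => not a revision
Constraint 2 (Y + X = W) on D(Y)={3,4,5} D(X)={2,3,4,5,6} D(W)={2,3,4,5,6}: Y {3,4,5}->{3,4}; X {2,3,4,5,6}->{2,3}; W {2,3,4,5,6}->{5,6} => REVISION
Constraint 3 (X != W) on D(X)={2,3} D(W)={5,6}: no change => not a revision
Total revisions = 1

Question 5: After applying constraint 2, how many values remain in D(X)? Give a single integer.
Answer: 2

Derivation:
Constraint 1 (Y != W) on D(Y)={3,4,5} D(W)={2,3,4,5,6}: no change
Constraint 2 (Y + X = W) on D(Y)={3,4,5} D(X)={2,3,4,5,6} D(W)={2,3,4,5,6}: Y {3,4,5}->{3,4}; X {2,3,4,5,6}->{2,3}; W {2,3,4,5,6}->{5,6}
So after constraint 2: D(X)={2,3}, size = 2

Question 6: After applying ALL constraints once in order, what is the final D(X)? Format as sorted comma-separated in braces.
Constraint 1 (Y != W) on D(Y)={3,4,5} D(W)={2,3,4,5,6}: no change
Constraint 2 (Y + X = W) on D(Y)={3,4,5} D(X)={2,3,4,5,6} D(W)={2,3,4,5,6}: Y {3,4,5}->{3,4}; X {2,3,4,5,6}->{2,3}; W {2,3,4,5,6}->{5,6}
Constraint 3 (X != W) on D(X)={2,3} D(W)={5,6}: no change
So after all 3 constraints: D(X) = {2,3}

Answer: {2,3}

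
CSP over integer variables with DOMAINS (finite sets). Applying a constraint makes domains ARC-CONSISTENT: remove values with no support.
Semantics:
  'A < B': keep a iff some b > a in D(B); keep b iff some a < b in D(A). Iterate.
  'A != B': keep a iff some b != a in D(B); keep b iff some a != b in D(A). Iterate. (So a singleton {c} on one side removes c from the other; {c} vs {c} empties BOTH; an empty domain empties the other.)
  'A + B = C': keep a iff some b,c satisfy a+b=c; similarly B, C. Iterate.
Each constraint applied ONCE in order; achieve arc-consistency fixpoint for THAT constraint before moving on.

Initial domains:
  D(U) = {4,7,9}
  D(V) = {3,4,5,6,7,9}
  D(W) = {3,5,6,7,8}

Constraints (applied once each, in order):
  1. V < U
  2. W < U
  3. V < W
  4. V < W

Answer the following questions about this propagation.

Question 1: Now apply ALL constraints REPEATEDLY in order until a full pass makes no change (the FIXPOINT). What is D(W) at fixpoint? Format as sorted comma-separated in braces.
Answer: {5,6,7,8}

Derivation:
pass 0 (initial): D(W)={3,5,6,7,8}
pass 1: V {3,4,5,6,7,9}->{3,4,5,6,7}; W {3,5,6,7,8}->{5,6,7,8}
pass 2: U {4,7,9}->{7,9}
pass 3: no change
Fixpoint after 3 passes: D(W) = {5,6,7,8}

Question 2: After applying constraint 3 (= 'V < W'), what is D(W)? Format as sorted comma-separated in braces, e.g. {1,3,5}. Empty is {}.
Answer: {5,6,7,8}

Derivation:
Constraint 1 (V < U) on D(V)={3,4,5,6,7,9} D(U)={4,7,9}: V {3,4,5,6,7,9}->{3,4,5,6,7}
Constraint 2 (W < U) on D(W)={3,5,6,7,8} D(U)={4,7,9}: no change
Constraint 3 (V < W) on D(V)={3,4,5,6,7} D(W)={3,5,6,7,8}: W {3,5,6,7,8}->{5,6,7,8}
So after constraint 3: D(W) = {5,6,7,8}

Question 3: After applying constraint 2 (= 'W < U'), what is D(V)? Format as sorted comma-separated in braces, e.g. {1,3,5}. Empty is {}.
Answer: {3,4,5,6,7}

Derivation:
Constraint 1 (V < U) on D(V)={3,4,5,6,7,9} D(U)={4,7,9}: V {3,4,5,6,7,9}->{3,4,5,6,7}
Constraint 2 (W < U) on D(W)={3,5,6,7,8} D(U)={4,7,9}: no change
So after constraint 2: D(V) = {3,4,5,6,7}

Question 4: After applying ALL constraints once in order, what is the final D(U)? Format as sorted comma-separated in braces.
Answer: {4,7,9}

Derivation:
Constraint 1 (V < U) on D(V)={3,4,5,6,7,9} D(U)={4,7,9}: V {3,4,5,6,7,9}->{3,4,5,6,7}
Constraint 2 (W < U) on D(W)={3,5,6,7,8} D(U)={4,7,9}: no change
Constraint 3 (V < W) on D(V)={3,4,5,6,7} D(W)={3,5,6,7,8}: W {3,5,6,7,8}->{5,6,7,8}
Constraint 4 (V < W) on D(V)={3,4,5,6,7} D(W)={5,6,7,8}: no change
So after all 4 constraints: D(U) = {4,7,9}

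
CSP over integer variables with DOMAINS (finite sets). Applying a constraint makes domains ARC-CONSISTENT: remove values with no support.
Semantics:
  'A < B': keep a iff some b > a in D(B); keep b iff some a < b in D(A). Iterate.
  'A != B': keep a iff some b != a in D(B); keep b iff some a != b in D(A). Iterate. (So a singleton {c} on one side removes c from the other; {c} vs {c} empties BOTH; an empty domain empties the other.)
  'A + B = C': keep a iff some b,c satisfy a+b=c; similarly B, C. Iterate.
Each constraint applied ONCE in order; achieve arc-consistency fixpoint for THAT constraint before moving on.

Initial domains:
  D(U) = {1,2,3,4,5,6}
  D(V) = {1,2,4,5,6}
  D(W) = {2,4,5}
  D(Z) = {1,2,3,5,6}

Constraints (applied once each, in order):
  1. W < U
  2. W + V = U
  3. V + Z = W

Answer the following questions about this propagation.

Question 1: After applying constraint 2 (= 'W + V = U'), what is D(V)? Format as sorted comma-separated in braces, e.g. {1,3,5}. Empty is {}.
Answer: {1,2,4}

Derivation:
Constraint 1 (W < U) on D(W)={2,4,5} D(U)={1,2,3,4,5,6}: U {1,2,3,4,5,6}->{3,4,5,6}
Constraint 2 (W + V = U) on D(W)={2,4,5} D(V)={1,2,4,5,6} D(U)={3,4,5,6}: V {1,2,4,5,6}->{1,2,4}
So after constraint 2: D(V) = {1,2,4}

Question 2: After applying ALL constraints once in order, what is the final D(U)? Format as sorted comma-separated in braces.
Constraint 1 (W < U) on D(W)={2,4,5} D(U)={1,2,3,4,5,6}: U {1,2,3,4,5,6}->{3,4,5,6}
Constraint 2 (W + V = U) on D(W)={2,4,5} D(V)={1,2,4,5,6} D(U)={3,4,5,6}: V {1,2,4,5,6}->{1,2,4}
Constraint 3 (V + Z = W) on D(V)={1,2,4} D(Z)={1,2,3,5,6} D(W)={2,4,5}: Z {1,2,3,5,6}->{1,2,3}
So after all 3 constraints: D(U) = {3,4,5,6}

Answer: {3,4,5,6}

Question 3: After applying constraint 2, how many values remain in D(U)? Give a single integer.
Constraint 1 (W < U) on D(W)={2,4,5} D(U)={1,2,3,4,5,6}: U {1,2,3,4,5,6}->{3,4,5,6}
Constraint 2 (W + V = U) on D(W)={2,4,5} D(V)={1,2,4,5,6} D(U)={3,4,5,6}: V {1,2,4,5,6}->{1,2,4}
So after constraint 2: D(U)={3,4,5,6}, size = 4

Answer: 4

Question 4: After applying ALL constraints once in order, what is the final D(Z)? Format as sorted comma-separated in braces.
Answer: {1,2,3}

Derivation:
Constraint 1 (W < U) on D(W)={2,4,5} D(U)={1,2,3,4,5,6}: U {1,2,3,4,5,6}->{3,4,5,6}
Constraint 2 (W + V = U) on D(W)={2,4,5} D(V)={1,2,4,5,6} D(U)={3,4,5,6}: V {1,2,4,5,6}->{1,2,4}
Constraint 3 (V + Z = W) on D(V)={1,2,4} D(Z)={1,2,3,5,6} D(W)={2,4,5}: Z {1,2,3,5,6}->{1,2,3}
So after all 3 constraints: D(Z) = {1,2,3}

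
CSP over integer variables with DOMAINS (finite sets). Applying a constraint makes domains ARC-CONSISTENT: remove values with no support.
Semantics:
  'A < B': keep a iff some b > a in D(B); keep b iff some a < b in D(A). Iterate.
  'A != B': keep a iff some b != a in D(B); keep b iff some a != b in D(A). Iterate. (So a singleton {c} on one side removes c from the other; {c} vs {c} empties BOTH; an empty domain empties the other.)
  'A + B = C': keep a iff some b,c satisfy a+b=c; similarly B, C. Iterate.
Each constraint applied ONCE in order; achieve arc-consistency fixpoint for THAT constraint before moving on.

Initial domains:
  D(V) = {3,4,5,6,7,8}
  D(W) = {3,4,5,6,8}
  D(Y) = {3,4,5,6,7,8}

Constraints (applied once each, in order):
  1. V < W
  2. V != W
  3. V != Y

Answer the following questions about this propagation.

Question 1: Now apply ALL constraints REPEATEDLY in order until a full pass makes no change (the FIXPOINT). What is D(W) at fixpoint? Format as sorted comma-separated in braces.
Answer: {4,5,6,8}

Derivation:
pass 0 (initial): D(W)={3,4,5,6,8}
pass 1: V {3,4,5,6,7,8}->{3,4,5,6,7}; W {3,4,5,6,8}->{4,5,6,8}
pass 2: no change
Fixpoint after 2 passes: D(W) = {4,5,6,8}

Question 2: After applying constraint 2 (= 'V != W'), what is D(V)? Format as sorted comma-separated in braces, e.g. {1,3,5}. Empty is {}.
Constraint 1 (V < W) on D(V)={3,4,5,6,7,8} D(W)={3,4,5,6,8}: V {3,4,5,6,7,8}->{3,4,5,6,7}; W {3,4,5,6,8}->{4,5,6,8}
Constraint 2 (V != W) on D(V)={3,4,5,6,7} D(W)={4,5,6,8}: no change
So after constraint 2: D(V) = {3,4,5,6,7}

Answer: {3,4,5,6,7}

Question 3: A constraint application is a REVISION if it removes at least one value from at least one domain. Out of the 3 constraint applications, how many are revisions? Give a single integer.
Constraint 1 (V < W) on D(V)={3,4,5,6,7,8} D(W)={3,4,5,6,8}: V {3,4,5,6,7,8}->{3,4,5,6,7}; W {3,4,5,6,8}->{4,5,6,8} => REVISION
Constraint 2 (V != W) on D(V)={3,4,5,6,7} D(W)={4,5,6,8}: no change => not a revision
Constraint 3 (V != Y) on D(V)={3,4,5,6,7} D(Y)={3,4,5,6,7,8}: no change => not a revision
Total revisions = 1

Answer: 1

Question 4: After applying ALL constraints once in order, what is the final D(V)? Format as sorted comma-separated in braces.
Constraint 1 (V < W) on D(V)={3,4,5,6,7,8} D(W)={3,4,5,6,8}: V {3,4,5,6,7,8}->{3,4,5,6,7}; W {3,4,5,6,8}->{4,5,6,8}
Constraint 2 (V != W) on D(V)={3,4,5,6,7} D(W)={4,5,6,8}: no change
Constraint 3 (V != Y) on D(V)={3,4,5,6,7} D(Y)={3,4,5,6,7,8}: no change
So after all 3 constraints: D(V) = {3,4,5,6,7}

Answer: {3,4,5,6,7}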